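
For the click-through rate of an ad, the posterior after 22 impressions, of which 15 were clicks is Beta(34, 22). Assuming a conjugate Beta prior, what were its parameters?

Beta is conjugate to the binomial likelihood: posterior = Beta(α+s, β+f).
Subtract the data counts: 34−15=19, 22−7=15.

Beta(19, 15)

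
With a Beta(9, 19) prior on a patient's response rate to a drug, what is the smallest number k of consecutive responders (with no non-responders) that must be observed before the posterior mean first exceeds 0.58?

k = 18

After k responders and 0 non-responders the posterior is Beta(9+k, 19), with mean (9+k)/(9+19+k).
Set (9+k)/(28+k) > 0.58 and solve: k > (0.58·28 − 9)/(1 − 0.58) = 17.238.
The smallest integer exceeding 17.238 is 18.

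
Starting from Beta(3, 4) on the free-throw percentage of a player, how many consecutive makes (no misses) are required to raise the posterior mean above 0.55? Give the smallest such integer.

After k makes and 0 misses the posterior is Beta(3+k, 4), with mean (3+k)/(3+4+k).
Set (3+k)/(7+k) > 0.55 and solve: k > (0.55·7 − 3)/(1 − 0.55) = 1.889.
The smallest integer exceeding 1.889 is 2, and checking k=2: (5)/(9) = 0.5556 > 0.55.

k = 2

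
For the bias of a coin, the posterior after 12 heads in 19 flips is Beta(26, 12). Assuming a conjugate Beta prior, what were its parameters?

Beta(14, 5)

Under Beta–binomial conjugacy the posterior parameters are (a+s, b+f).
So a = 26 − 12 = 14 and b = 12 − 7 = 5.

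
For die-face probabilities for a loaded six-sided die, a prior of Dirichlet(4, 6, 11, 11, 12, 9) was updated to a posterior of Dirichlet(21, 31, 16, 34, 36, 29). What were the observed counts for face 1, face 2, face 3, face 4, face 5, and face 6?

For a Dirichlet(α) prior with multinomial counts c, the posterior is Dirichlet(α + c) componentwise.
Counts are posterior − prior componentwise: 21−4=17, 31−6=25, 16−11=5, 34−11=23, 36−12=24, 29−9=20.

counts (17, 25, 5, 23, 24, 20)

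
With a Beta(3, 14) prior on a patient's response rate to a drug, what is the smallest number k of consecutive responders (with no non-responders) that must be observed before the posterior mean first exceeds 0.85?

After k responders and 0 non-responders the posterior is Beta(3+k, 14), with mean (3+k)/(3+14+k).
Set (3+k)/(17+k) > 0.85 and solve: k > (0.85·17 − 3)/(1 − 0.85) = 76.333.
The smallest integer exceeding 76.333 is 77, and checking k=77: (80)/(94) = 0.8511 > 0.85.

k = 77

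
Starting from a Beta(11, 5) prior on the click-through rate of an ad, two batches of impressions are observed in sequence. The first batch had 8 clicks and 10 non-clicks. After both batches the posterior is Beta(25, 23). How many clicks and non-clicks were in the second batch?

Because Beta–binomial updating is additive in the counts, the combined data contributed (α_post−α_prior, β_post−β_prior) successes and failures.
Total across both batches: 25−11=14 clicks, 23−5=18 non-clicks.
Subtract the first batch: 14−8=6 clicks and 18−10=8 non-clicks.

6 clicks and 8 non-clicks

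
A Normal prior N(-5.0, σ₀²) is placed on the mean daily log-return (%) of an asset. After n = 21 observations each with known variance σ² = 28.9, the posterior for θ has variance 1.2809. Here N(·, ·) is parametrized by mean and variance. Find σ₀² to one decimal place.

σ₀² = 18.5

Posterior precision equals prior precision plus data precision: 1/σ_n² = 1/σ₀² + n/σ².
So 1/σ₀² = 1/1.2809 − 21/28.9 = 0.780701 − 0.726644 = 0.054057.
Hence σ₀² = 1/0.054057 ≈ 18.5.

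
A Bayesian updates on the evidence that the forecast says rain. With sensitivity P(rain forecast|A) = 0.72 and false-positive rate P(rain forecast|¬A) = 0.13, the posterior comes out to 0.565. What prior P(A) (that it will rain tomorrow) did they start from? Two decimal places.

P(A) = 0.19

Bayes' rule in odds form gives O(A|E) = O(A)·[P(E|A)/P(E|¬A)], hence O(A) = O(A|E)/LR.
Posterior odds = 0.565/(1−0.565) = 1.2989. LR = 0.72/0.13 = 5.5385.
Prior odds = 1.2989/5.5385 = 0.2345, so P(A) = 0.2345/(1+0.2345) ≈ 0.19.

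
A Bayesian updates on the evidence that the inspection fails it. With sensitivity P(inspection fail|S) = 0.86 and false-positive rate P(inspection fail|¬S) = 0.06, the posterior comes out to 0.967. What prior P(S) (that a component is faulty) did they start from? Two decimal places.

In odds form, posterior odds = prior odds × likelihood ratio, so prior odds = posterior odds ÷ LR.
Posterior odds = 0.967/(1−0.967) = 29.3030. LR = 0.86/0.06 = 14.3333.
Prior odds = 29.3030/14.3333 = 2.0444, so P(S) = 2.0444/(1+2.0444) ≈ 0.67.

P(S) = 0.67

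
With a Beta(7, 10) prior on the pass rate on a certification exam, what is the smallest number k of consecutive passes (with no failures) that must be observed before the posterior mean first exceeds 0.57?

k = 7

After k passes and 0 failures the posterior is Beta(7+k, 10), with mean (7+k)/(7+10+k).
Set (7+k)/(17+k) > 0.57 and solve: k > (0.57·17 − 7)/(1 − 0.57) = 6.256.
The smallest integer exceeding 6.256 is 7.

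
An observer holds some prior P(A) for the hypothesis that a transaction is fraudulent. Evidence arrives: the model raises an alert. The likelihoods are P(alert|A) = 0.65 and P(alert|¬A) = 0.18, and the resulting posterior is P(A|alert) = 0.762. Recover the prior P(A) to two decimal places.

P(A) = 0.47

Bayes' rule in odds form gives O(A|E) = O(A)·[P(E|A)/P(E|¬A)], hence O(A) = O(A|E)/LR.
Posterior odds = 0.762/(1−0.762) = 3.2017. LR = 0.65/0.18 = 3.6111.
Prior odds = 3.2017/3.6111 = 0.8866, so P(A) = 0.8866/(1+0.8866) ≈ 0.47.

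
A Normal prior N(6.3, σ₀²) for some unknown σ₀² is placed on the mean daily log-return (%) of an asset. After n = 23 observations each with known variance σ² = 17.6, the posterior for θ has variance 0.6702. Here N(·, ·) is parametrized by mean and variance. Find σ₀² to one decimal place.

Posterior precision equals prior precision plus data precision: 1/σ_n² = 1/σ₀² + n/σ².
So 1/σ₀² = 1/0.6702 − 23/17.6 = 1.492092 − 1.306818 = 0.185274.
Hence σ₀² = 1/0.185274 ≈ 5.4.

σ₀² = 5.4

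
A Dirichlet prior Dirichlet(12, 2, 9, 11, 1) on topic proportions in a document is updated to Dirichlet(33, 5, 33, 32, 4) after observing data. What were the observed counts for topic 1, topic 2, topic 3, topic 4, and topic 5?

counts (21, 3, 24, 21, 3)

For a Dirichlet(α) prior with multinomial counts c, the posterior is Dirichlet(α + c) componentwise.
Counts are posterior − prior componentwise: 33−12=21, 5−2=3, 33−9=24, 32−11=21, 4−1=3.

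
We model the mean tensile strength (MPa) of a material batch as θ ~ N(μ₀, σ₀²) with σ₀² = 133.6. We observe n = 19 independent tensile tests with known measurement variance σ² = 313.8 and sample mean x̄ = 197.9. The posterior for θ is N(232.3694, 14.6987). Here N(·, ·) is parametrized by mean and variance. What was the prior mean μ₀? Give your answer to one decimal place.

μ₀ = 511.2

The posterior mean is a precision-weighted average: μ_n = (τ₀μ₀ + τ_data·x̄)/(τ₀+τ_data), with τ₀=1/σ₀² and τ_data=n/σ².
Here τ₀ = 1/133.6 = 0.007485 and τ_data = 19/313.8 = 0.060548, so τ_n = 0.068033.
Rearranging for μ₀: μ₀ = (μ_n·τ_n − τ_data·x̄)/τ₀ = (232.3694·0.068033 − 0.060548·197.9) / 0.007485 = 3.826338/0.007485 ≈ 511.2.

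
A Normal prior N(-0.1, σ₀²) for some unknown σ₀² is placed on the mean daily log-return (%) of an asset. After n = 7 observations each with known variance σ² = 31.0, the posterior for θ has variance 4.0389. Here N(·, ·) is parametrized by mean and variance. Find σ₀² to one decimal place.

σ₀² = 45.9

Posterior precision equals prior precision plus data precision: 1/σ_n² = 1/σ₀² + n/σ².
So 1/σ₀² = 1/4.0389 − 7/31.0 = 0.247592 − 0.225806 = 0.021786.
Hence σ₀² = 1/0.021786 ≈ 45.9.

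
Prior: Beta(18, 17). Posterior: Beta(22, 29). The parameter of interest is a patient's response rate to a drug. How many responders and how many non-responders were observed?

4 responders and 12 non-responders

Under Beta–binomial conjugacy the posterior parameters are (α+s, β+f).
So s = 22 − 18 = 4 and f = 29 − 17 = 12.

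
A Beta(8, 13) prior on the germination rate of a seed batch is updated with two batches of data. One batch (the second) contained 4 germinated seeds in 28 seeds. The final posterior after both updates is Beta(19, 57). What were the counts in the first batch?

7 germinated seeds and 20 non-germinating seeds

Because Beta–binomial updating is additive in the counts, the combined data contributed (α_post−α_prior, β_post−β_prior) successes and failures.
Total across both batches: 19−8=11 germinated seeds, 57−13=44 non-germinating seeds.
Subtract the second batch: 11−4=7 germinated seeds and 44−24=20 non-germinating seeds.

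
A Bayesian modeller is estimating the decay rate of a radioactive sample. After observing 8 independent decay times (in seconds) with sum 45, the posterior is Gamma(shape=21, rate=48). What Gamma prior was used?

Gamma(shape=13, rate=3)

Gamma–exponential conjugacy: posterior shape = α + n, posterior rate = β + Σtᵢ.
So α = 21 − 8 = 13 and β = 48 − 45 = 3.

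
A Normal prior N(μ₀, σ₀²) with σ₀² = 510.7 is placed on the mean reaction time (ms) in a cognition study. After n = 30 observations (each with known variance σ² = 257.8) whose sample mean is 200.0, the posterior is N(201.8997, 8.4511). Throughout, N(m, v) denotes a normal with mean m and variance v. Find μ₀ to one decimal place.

With known observation variance, the Normal–Normal posterior has precision τ_n = τ₀ + n/σ² and mean μ_n = (τ₀μ₀ + (n/σ²)x̄)/τ_n.
Here τ₀ = 1/510.7 = 0.001958 and τ_data = 30/257.8 = 0.116369, so τ_n = 0.118327.
Rearranging for μ₀: μ₀ = (μ_n·τ_n − τ_data·x̄)/τ₀ = (201.8997·0.118327 − 0.116369·200.0) / 0.001958 = 0.616386/0.001958 ≈ 314.8.

μ₀ = 314.8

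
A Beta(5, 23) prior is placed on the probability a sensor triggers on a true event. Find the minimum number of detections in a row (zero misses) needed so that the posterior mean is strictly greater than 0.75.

After k detections and 0 misses the posterior is Beta(5+k, 23), with mean (5+k)/(5+23+k).
Set (5+k)/(28+k) > 0.75 and solve: k > (0.75·28 − 5)/(1 − 0.75) = 64.000.
The smallest integer exceeding 64.000 is 65.

k = 65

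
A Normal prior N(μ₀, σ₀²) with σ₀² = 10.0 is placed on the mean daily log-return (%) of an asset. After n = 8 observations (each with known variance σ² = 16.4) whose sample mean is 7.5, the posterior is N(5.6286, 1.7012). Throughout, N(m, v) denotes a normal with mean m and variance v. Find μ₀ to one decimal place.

μ₀ = -3.5

With known observation variance, the Normal–Normal posterior has precision τ_n = τ₀ + n/σ² and mean μ_n = (τ₀μ₀ + (n/σ²)x̄)/τ_n.
Here τ₀ = 1/10.0 = 0.100000 and τ_data = 8/16.4 = 0.487805, so τ_n = 0.587805.
Rearranging for μ₀: μ₀ = (μ_n·τ_n − τ_data·x̄)/τ₀ = (5.6286·0.587805 − 0.487805·7.5) / 0.100000 = -0.350018/0.100000 ≈ -3.5.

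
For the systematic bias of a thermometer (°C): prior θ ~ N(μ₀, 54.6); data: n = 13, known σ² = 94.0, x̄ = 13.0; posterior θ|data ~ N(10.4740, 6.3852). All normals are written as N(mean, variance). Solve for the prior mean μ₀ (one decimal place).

The posterior mean is a precision-weighted average: μ_n = (τ₀μ₀ + τ_data·x̄)/(τ₀+τ_data), with τ₀=1/σ₀² and τ_data=n/σ².
Here τ₀ = 1/54.6 = 0.018315 and τ_data = 13/94.0 = 0.138298, so τ_n = 0.156613.
Rearranging for μ₀: μ₀ = (μ_n·τ_n − τ_data·x̄)/τ₀ = (10.4740·0.156613 − 0.138298·13.0) / 0.018315 = -0.157509/0.018315 ≈ -8.6.

μ₀ = -8.6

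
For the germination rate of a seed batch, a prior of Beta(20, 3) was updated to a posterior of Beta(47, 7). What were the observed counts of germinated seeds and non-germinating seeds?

Beta is conjugate to the binomial likelihood: posterior = Beta(α+s, β+f).
So s = 47 − 20 = 27 and f = 7 − 3 = 4.

27 germinated seeds and 4 non-germinating seeds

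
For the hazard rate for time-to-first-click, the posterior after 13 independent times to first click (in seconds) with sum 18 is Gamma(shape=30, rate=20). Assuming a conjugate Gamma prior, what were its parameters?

Gamma(shape=17, rate=2)

Gamma–exponential conjugacy: posterior shape = α + n, posterior rate = β + Σtᵢ.
So α = 30 − 13 = 17 and β = 20 − 18 = 2.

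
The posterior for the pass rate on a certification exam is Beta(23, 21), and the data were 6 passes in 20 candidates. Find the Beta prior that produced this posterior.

Beta(17, 7)

A Beta(α, β) prior with s successes and f failures in binomial data gives a Beta(α+s, β+f) posterior.
Subtract the data counts: 23−6=17, 21−14=7.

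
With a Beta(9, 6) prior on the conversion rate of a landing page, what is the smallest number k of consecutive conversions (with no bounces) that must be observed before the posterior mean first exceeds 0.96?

k = 136

After k conversions and 0 bounces the posterior is Beta(9+k, 6), with mean (9+k)/(9+6+k).
Set (9+k)/(15+k) > 0.96 and solve: k > (0.96·15 − 9)/(1 − 0.96) = 135.000.
The smallest integer exceeding 135.000 is 136, and checking k=136: (145)/(151) = 0.9603 > 0.96.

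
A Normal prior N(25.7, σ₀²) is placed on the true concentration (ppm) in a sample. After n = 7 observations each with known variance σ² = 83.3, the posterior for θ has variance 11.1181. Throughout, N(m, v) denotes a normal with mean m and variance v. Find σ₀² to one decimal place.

σ₀² = 169.2

For the Normal–Normal model with known σ², precisions add: τ_n = τ₀ + n/σ².
So 1/σ₀² = 1/11.1181 − 7/83.3 = 0.089943 − 0.084034 = 0.005909.
Hence σ₀² = 1/0.005909 ≈ 169.2.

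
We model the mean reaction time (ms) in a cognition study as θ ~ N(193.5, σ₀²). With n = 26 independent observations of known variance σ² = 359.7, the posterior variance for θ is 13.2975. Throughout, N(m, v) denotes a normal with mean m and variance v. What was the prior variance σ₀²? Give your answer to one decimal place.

For the Normal–Normal model with known σ², precisions add: τ_n = τ₀ + n/σ².
So 1/σ₀² = 1/13.2975 − 26/359.7 = 0.075202 − 0.072282 = 0.002920.
Hence σ₀² = 1/0.002920 ≈ 342.5.

σ₀² = 342.5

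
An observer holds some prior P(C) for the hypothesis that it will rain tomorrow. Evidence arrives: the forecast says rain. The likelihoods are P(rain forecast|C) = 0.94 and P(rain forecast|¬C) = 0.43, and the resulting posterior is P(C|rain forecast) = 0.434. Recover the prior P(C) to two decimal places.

In odds form, posterior odds = prior odds × likelihood ratio, so prior odds = posterior odds ÷ LR.
Posterior odds = 0.434/(1−0.434) = 0.7668. LR = 0.94/0.43 = 2.1860.
Prior odds = 0.7668/2.1860 = 0.3508, so P(C) = 0.3508/(1+0.3508) ≈ 0.26.

P(C) = 0.26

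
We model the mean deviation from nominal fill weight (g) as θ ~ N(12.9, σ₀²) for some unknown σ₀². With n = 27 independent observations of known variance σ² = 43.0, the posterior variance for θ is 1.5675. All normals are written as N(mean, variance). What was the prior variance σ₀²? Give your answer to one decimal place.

Posterior precision equals prior precision plus data precision: 1/σ_n² = 1/σ₀² + n/σ².
So 1/σ₀² = 1/1.5675 − 27/43.0 = 0.637959 − 0.627907 = 0.010052.
Hence σ₀² = 1/0.010052 ≈ 99.5.

σ₀² = 99.5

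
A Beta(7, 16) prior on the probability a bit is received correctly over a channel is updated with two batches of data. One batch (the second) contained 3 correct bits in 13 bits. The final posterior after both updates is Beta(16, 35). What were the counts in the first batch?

Because Beta–binomial updating is additive in the counts, the combined data contributed (α_post−α_prior, β_post−β_prior) successes and failures.
Total across both batches: 16−7=9 correct bits, 35−16=19 errors.
Subtract the second batch: 9−3=6 correct bits and 19−10=9 errors.

6 correct bits and 9 errors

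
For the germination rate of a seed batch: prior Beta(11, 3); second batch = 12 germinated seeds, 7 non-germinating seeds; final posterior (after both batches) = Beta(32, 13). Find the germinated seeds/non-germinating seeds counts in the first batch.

Sequential conjugate updates are equivalent to a single update on the pooled data, so total successes = posterior α − prior α and total failures = posterior β − prior β.
Total across both batches: 32−11=21 germinated seeds, 13−3=10 non-germinating seeds.
Subtract the second batch: 21−12=9 germinated seeds and 10−7=3 non-germinating seeds.

9 germinated seeds and 3 non-germinating seeds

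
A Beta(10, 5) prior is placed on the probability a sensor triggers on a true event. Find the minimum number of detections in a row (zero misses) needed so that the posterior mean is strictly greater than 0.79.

k = 9

After k detections and 0 misses the posterior is Beta(10+k, 5), with mean (10+k)/(10+5+k).
Set (10+k)/(15+k) > 0.79 and solve: k > (0.79·15 − 10)/(1 − 0.79) = 8.810.
The smallest integer exceeding 8.810 is 9.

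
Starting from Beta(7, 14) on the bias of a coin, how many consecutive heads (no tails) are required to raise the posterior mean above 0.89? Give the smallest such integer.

After k heads and 0 tails the posterior is Beta(7+k, 14), with mean (7+k)/(7+14+k).
Set (7+k)/(21+k) > 0.89 and solve: k > (0.89·21 − 7)/(1 − 0.89) = 106.273.
The smallest integer exceeding 106.273 is 107, and checking k=107: (114)/(128) = 0.8906 > 0.89.

k = 107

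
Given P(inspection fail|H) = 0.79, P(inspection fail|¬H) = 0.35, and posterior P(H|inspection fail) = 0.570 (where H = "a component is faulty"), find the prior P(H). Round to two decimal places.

In odds form, posterior odds = prior odds × likelihood ratio, so prior odds = posterior odds ÷ LR.
Posterior odds = 0.570/(1−0.570) = 1.3256. LR = 0.79/0.35 = 2.2571.
Prior odds = 1.3256/2.2571 = 0.5873, so P(H) = 0.5873/(1+0.5873) ≈ 0.37.

P(H) = 0.37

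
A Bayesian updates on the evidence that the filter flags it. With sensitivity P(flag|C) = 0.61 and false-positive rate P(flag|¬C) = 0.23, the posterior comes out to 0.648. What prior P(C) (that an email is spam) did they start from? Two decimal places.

Bayes' rule in odds form gives O(C|E) = O(C)·[P(E|C)/P(E|¬C)], hence O(C) = O(C|E)/LR.
Posterior odds = 0.648/(1−0.648) = 1.8409. LR = 0.61/0.23 = 2.6522.
Prior odds = 1.8409/2.6522 = 0.6941, so P(C) = 0.6941/(1+0.6941) ≈ 0.41.

P(C) = 0.41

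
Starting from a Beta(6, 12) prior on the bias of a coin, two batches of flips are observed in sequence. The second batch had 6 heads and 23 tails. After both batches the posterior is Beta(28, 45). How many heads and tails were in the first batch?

Sequential conjugate updates are equivalent to a single update on the pooled data, so total successes = posterior α − prior α and total failures = posterior β − prior β.
Total across both batches: 28−6=22 heads, 45−12=33 tails.
Subtract the second batch: 22−6=16 heads and 33−23=10 tails.

16 heads and 10 tails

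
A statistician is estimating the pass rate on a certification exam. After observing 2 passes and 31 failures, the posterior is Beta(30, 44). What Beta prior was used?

Beta(28, 13)

A Beta(a, b) prior with s successes and f failures in binomial data gives a Beta(a+s, b+f) posterior.
Subtract the data counts: 30−2=28, 44−31=13.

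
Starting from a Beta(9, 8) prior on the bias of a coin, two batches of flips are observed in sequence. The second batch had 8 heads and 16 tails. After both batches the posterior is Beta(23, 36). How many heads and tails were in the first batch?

6 heads and 12 tails

Because Beta–binomial updating is additive in the counts, the combined data contributed (α_post−α_prior, β_post−β_prior) successes and failures.
Total across both batches: 23−9=14 heads, 36−8=28 tails.
Subtract the second batch: 14−8=6 heads and 28−16=12 tails.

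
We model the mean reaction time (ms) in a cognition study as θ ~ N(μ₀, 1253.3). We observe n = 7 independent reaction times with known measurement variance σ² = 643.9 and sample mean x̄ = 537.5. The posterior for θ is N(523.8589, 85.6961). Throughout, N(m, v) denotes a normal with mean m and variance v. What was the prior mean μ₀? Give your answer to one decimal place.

μ₀ = 338.0

With known observation variance, the Normal–Normal posterior has precision τ_n = τ₀ + n/σ² and mean μ_n = (τ₀μ₀ + (n/σ²)x̄)/τ_n.
Here τ₀ = 1/1253.3 = 0.000798 and τ_data = 7/643.9 = 0.010871, so τ_n = 0.011669.
Rearranging for μ₀: μ₀ = (μ_n·τ_n − τ_data·x̄)/τ₀ = (523.8589·0.011669 − 0.010871·537.5) / 0.000798 = 0.269747/0.000798 ≈ 338.0.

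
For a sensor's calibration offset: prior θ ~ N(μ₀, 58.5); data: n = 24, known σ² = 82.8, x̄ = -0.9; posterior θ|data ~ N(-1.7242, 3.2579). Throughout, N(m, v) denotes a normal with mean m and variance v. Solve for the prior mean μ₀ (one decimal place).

μ₀ = -15.7

With known observation variance, the Normal–Normal posterior has precision τ_n = τ₀ + n/σ² and mean μ_n = (τ₀μ₀ + (n/σ²)x̄)/τ_n.
Here τ₀ = 1/58.5 = 0.017094 and τ_data = 24/82.8 = 0.289855, so τ_n = 0.306949.
Rearranging for μ₀: μ₀ = (μ_n·τ_n − τ_data·x̄)/τ₀ = (-1.7242·0.306949 − 0.289855·-0.9) / 0.017094 = -0.268372/0.017094 ≈ -15.7.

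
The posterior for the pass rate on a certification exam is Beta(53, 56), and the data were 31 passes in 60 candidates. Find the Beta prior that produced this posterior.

Beta(22, 27)

A Beta(a, b) prior with s successes and f failures in binomial data gives a Beta(a+s, b+f) posterior.
Subtract the data counts: 53−31=22, 56−29=27.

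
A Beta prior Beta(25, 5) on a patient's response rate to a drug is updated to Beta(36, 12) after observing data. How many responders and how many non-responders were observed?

11 responders and 7 non-responders

Under Beta–binomial conjugacy the posterior parameters are (a+s, b+f).
Match parameters: s=36−25=11, f=12−5=7.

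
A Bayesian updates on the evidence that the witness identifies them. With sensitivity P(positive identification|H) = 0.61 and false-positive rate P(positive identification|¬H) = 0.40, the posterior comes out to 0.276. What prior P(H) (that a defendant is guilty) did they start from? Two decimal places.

P(H) = 0.20

In odds form, posterior odds = prior odds × likelihood ratio, so prior odds = posterior odds ÷ LR.
Posterior odds = 0.276/(1−0.276) = 0.3812. LR = 0.61/0.40 = 1.5250.
Prior odds = 0.3812/1.5250 = 0.2500, so P(H) = 0.2500/(1+0.2500) ≈ 0.20.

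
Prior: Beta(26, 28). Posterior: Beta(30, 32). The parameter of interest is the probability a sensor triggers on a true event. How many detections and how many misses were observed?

Beta is conjugate to the binomial likelihood: posterior = Beta(α+s, β+f).
So s = 30 − 26 = 4 and f = 32 − 28 = 4.

4 detections and 4 misses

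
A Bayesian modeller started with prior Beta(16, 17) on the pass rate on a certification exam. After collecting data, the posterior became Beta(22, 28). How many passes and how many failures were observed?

6 passes and 11 failures

Beta is conjugate to the binomial likelihood: posterior = Beta(a+s, b+f).
Match parameters: s=22−16=6, f=28−17=11.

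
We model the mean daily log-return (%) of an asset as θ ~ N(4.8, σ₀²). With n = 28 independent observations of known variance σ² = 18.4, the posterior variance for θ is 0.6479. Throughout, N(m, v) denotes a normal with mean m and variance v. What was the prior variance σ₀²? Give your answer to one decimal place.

Posterior precision equals prior precision plus data precision: 1/σ_n² = 1/σ₀² + n/σ².
So 1/σ₀² = 1/0.6479 − 28/18.4 = 1.543448 − 1.521739 = 0.021709.
Hence σ₀² = 1/0.021709 ≈ 46.1.

σ₀² = 46.1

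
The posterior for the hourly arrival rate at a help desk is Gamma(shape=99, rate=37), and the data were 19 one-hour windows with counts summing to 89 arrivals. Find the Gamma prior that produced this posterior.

Gamma(shape=10, rate=18)

A Gamma(α, β) prior (rate parametrization) on a Poisson rate with n observations summing to S gives posterior Gamma(α+S, β+n).
So α = 99 − 89 = 10 and β = 37 − 19 = 18.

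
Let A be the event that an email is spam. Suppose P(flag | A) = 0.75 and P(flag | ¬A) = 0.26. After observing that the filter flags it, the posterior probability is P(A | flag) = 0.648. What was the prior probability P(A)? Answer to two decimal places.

Bayes' rule in odds form gives O(A|E) = O(A)·[P(E|A)/P(E|¬A)], hence O(A) = O(A|E)/LR.
Posterior odds = 0.648/(1−0.648) = 1.8409. LR = 0.75/0.26 = 2.8846.
Prior odds = 1.8409/2.8846 = 0.6382, so P(A) = 0.6382/(1+0.6382) ≈ 0.39.

P(A) = 0.39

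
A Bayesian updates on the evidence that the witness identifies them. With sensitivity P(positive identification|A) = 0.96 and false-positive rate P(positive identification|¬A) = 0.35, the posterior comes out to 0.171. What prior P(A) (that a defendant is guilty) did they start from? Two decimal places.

Bayes' rule in odds form gives O(A|E) = O(A)·[P(E|A)/P(E|¬A)], hence O(A) = O(A|E)/LR.
Posterior odds = 0.171/(1−0.171) = 0.2063. LR = 0.96/0.35 = 2.7429.
Prior odds = 0.2063/2.7429 = 0.0752, so P(A) = 0.0752/(1+0.0752) ≈ 0.07.

P(A) = 0.07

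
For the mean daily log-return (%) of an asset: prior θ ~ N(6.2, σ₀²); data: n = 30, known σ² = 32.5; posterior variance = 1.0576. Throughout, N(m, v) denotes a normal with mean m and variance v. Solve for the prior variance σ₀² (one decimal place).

For the Normal–Normal model with known σ², precisions add: τ_n = τ₀ + n/σ².
So 1/σ₀² = 1/1.0576 − 30/32.5 = 0.945537 − 0.923077 = 0.022460.
Hence σ₀² = 1/0.022460 ≈ 44.5.

σ₀² = 44.5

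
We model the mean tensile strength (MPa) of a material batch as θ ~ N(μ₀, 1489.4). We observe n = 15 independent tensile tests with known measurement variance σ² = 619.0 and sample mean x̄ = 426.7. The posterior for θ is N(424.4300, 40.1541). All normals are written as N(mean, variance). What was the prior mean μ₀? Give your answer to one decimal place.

μ₀ = 342.5

With known observation variance, the Normal–Normal posterior has precision τ_n = τ₀ + n/σ² and mean μ_n = (τ₀μ₀ + (n/σ²)x̄)/τ_n.
Here τ₀ = 1/1489.4 = 0.000671 and τ_data = 15/619.0 = 0.024233, so τ_n = 0.024904.
Rearranging for μ₀: μ₀ = (μ_n·τ_n − τ_data·x̄)/τ₀ = (424.4300·0.024904 − 0.024233·426.7) / 0.000671 = 0.229784/0.000671 ≈ 342.5.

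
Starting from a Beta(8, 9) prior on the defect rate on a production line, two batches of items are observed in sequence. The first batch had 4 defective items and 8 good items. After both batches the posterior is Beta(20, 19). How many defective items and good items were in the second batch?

8 defective items and 2 good items

Because Beta–binomial updating is additive in the counts, the combined data contributed (α_post−α_prior, β_post−β_prior) successes and failures.
Total across both batches: 20−8=12 defective items, 19−9=10 good items.
Subtract the first batch: 12−4=8 defective items and 10−8=2 good items.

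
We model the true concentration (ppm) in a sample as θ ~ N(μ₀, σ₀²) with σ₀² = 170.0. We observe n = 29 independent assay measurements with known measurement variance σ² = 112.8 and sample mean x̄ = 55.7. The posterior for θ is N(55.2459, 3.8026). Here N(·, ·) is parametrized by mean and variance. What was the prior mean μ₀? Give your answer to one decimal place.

μ₀ = 35.4

The posterior mean is a precision-weighted average: μ_n = (τ₀μ₀ + τ_data·x̄)/(τ₀+τ_data), with τ₀=1/σ₀² and τ_data=n/σ².
Here τ₀ = 1/170.0 = 0.005882 and τ_data = 29/112.8 = 0.257092, so τ_n = 0.262974.
Rearranging for μ₀: μ₀ = (μ_n·τ_n − τ_data·x̄)/τ₀ = (55.2459·0.262974 − 0.257092·55.7) / 0.005882 = 0.208211/0.005882 ≈ 35.4.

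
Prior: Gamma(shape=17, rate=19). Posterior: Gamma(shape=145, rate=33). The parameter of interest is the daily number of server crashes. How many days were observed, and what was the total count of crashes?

n = 14 days with total 128 crashes

Gamma–Poisson conjugacy: posterior shape = α + Σxᵢ, posterior rate = β + n.
Matching: Σxᵢ = 145 − 17 = 128 and n = 33 − 19 = 14.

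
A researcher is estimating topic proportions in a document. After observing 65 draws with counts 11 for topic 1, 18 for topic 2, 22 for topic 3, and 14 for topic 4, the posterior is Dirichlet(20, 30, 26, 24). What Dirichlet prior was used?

Dirichlet(9, 12, 4, 10)

For a Dirichlet(α) prior with multinomial counts c, the posterior is Dirichlet(α + c) componentwise.
Subtract each count from the matching posterior parameter: 20−11=9, 30−18=12, 26−22=4, 24−14=10.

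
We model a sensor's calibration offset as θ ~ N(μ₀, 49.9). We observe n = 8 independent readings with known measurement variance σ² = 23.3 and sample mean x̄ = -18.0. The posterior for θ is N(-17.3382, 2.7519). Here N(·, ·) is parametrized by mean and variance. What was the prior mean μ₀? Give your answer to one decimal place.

μ₀ = -6.0

The posterior mean is a precision-weighted average: μ_n = (τ₀μ₀ + τ_data·x̄)/(τ₀+τ_data), with τ₀=1/σ₀² and τ_data=n/σ².
Here τ₀ = 1/49.9 = 0.020040 and τ_data = 8/23.3 = 0.343348, so τ_n = 0.363388.
Rearranging for μ₀: μ₀ = (μ_n·τ_n − τ_data·x̄)/τ₀ = (-17.3382·0.363388 − 0.343348·-18.0) / 0.020040 = -0.120230/0.020040 ≈ -6.0.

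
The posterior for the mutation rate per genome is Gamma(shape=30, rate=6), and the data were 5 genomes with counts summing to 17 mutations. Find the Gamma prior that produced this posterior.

Gamma(shape=13, rate=1)

Gamma–Poisson conjugacy: posterior shape = α + Σxᵢ, posterior rate = β + n.
So α = 30 − 17 = 13 and β = 6 − 5 = 1.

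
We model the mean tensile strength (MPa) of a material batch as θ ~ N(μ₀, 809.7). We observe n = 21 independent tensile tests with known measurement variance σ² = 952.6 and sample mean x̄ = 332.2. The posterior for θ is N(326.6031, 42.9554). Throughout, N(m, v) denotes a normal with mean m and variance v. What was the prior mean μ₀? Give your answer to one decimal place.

The posterior mean is a precision-weighted average: μ_n = (τ₀μ₀ + τ_data·x̄)/(τ₀+τ_data), with τ₀=1/σ₀² and τ_data=n/σ².
Here τ₀ = 1/809.7 = 0.001235 and τ_data = 21/952.6 = 0.022045, so τ_n = 0.023280.
Rearranging for μ₀: μ₀ = (μ_n·τ_n − τ_data·x̄)/τ₀ = (326.6031·0.023280 − 0.022045·332.2) / 0.001235 = 0.279971/0.001235 ≈ 226.7.

μ₀ = 226.7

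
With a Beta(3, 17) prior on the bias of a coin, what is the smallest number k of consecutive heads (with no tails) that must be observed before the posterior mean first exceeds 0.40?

k = 9

After k heads and 0 tails the posterior is Beta(3+k, 17), with mean (3+k)/(3+17+k).
Set (3+k)/(20+k) > 0.40 and solve: k > (0.40·20 − 3)/(1 − 0.40) = 8.333.
The smallest integer exceeding 8.333 is 9.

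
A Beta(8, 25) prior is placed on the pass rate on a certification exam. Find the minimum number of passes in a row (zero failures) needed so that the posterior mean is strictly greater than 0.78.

k = 81

After k passes and 0 failures the posterior is Beta(8+k, 25), with mean (8+k)/(8+25+k).
Set (8+k)/(33+k) > 0.78 and solve: k > (0.78·33 − 8)/(1 − 0.78) = 80.636.
The smallest integer exceeding 80.636 is 81, and checking k=81: (89)/(114) = 0.7807 > 0.78.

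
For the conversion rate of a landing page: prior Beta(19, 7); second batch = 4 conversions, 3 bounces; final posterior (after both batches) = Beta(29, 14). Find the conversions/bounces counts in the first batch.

6 conversions and 4 bounces

Sequential conjugate updates are equivalent to a single update on the pooled data, so total successes = posterior α − prior α and total failures = posterior β − prior β.
Total across both batches: 29−19=10 conversions, 14−7=7 bounces.
Subtract the second batch: 10−4=6 conversions and 7−3=4 bounces.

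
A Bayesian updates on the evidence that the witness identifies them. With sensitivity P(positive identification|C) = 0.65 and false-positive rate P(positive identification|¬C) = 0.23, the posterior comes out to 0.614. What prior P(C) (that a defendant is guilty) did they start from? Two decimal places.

P(C) = 0.36

In odds form, posterior odds = prior odds × likelihood ratio, so prior odds = posterior odds ÷ LR.
Posterior odds = 0.614/(1−0.614) = 1.5907. LR = 0.65/0.23 = 2.8261.
Prior odds = 1.5907/2.8261 = 0.5629, so P(C) = 0.5629/(1+0.5629) ≈ 0.36.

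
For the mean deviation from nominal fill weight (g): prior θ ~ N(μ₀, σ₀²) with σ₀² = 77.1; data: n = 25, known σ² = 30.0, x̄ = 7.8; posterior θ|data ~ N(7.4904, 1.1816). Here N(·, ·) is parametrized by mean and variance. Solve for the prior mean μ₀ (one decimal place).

The posterior mean is a precision-weighted average: μ_n = (τ₀μ₀ + τ_data·x̄)/(τ₀+τ_data), with τ₀=1/σ₀² and τ_data=n/σ².
Here τ₀ = 1/77.1 = 0.012970 and τ_data = 25/30.0 = 0.833333, so τ_n = 0.846303.
Rearranging for μ₀: μ₀ = (μ_n·τ_n − τ_data·x̄)/τ₀ = (7.4904·0.846303 − 0.833333·7.8) / 0.012970 = -0.160849/0.012970 ≈ -12.4.

μ₀ = -12.4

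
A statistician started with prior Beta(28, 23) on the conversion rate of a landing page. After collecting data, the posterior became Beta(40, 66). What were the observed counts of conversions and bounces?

A Beta(α, β) prior with s successes and f failures in binomial data gives a Beta(α+s, β+f) posterior.
Match parameters: s=40−28=12, f=66−23=43.

12 conversions and 43 bounces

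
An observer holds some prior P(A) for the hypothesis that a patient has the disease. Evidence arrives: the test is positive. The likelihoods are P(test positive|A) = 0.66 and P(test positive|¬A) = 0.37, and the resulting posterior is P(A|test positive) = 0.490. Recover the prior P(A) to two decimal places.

In odds form, posterior odds = prior odds × likelihood ratio, so prior odds = posterior odds ÷ LR.
Posterior odds = 0.490/(1−0.490) = 0.9608. LR = 0.66/0.37 = 1.7838.
Prior odds = 0.9608/1.7838 = 0.5386, so P(A) = 0.5386/(1+0.5386) ≈ 0.35.

P(A) = 0.35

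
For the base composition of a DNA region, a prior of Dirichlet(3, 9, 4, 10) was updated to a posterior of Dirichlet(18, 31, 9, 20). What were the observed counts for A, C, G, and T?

counts (15, 22, 5, 10)

For a Dirichlet(α) prior with multinomial counts c, the posterior is Dirichlet(α + c) componentwise.
Counts are posterior − prior componentwise: 18−3=15, 31−9=22, 9−4=5, 20−10=10.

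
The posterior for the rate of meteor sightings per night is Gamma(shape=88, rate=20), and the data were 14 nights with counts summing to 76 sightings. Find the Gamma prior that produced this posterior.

Gamma(shape=12, rate=6)

Gamma–Poisson conjugacy: posterior shape = α + Σxᵢ, posterior rate = β + n.
So α = 88 − 76 = 12 and β = 20 − 14 = 6.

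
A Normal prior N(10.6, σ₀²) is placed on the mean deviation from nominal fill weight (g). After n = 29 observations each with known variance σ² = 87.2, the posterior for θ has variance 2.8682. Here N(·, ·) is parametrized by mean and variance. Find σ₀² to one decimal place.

Posterior precision equals prior precision plus data precision: 1/σ_n² = 1/σ₀² + n/σ².
So 1/σ₀² = 1/2.8682 − 29/87.2 = 0.348651 − 0.332569 = 0.016082.
Hence σ₀² = 1/0.016082 ≈ 62.2.

σ₀² = 62.2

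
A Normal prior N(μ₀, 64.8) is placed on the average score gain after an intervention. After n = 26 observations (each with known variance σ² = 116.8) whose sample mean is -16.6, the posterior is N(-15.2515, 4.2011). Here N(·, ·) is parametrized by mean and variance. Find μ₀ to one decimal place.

With known observation variance, the Normal–Normal posterior has precision τ_n = τ₀ + n/σ² and mean μ_n = (τ₀μ₀ + (n/σ²)x̄)/τ_n.
Here τ₀ = 1/64.8 = 0.015432 and τ_data = 26/116.8 = 0.222603, so τ_n = 0.238035.
Rearranging for μ₀: μ₀ = (μ_n·τ_n − τ_data·x̄)/τ₀ = (-15.2515·0.238035 − 0.222603·-16.6) / 0.015432 = 0.064819/0.015432 ≈ 4.2.

μ₀ = 4.2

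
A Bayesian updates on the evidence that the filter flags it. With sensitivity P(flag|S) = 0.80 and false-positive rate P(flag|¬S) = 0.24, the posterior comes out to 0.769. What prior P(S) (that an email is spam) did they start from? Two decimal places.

Bayes' rule in odds form gives O(S|E) = O(S)·[P(E|S)/P(E|¬S)], hence O(S) = O(S|E)/LR.
Posterior odds = 0.769/(1−0.769) = 3.3290. LR = 0.80/0.24 = 3.3333.
Prior odds = 3.3290/3.3333 = 0.9987, so P(S) = 0.9987/(1+0.9987) ≈ 0.50.

P(S) = 0.50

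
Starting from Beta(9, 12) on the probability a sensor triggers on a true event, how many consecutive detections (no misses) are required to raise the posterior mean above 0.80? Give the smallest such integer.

After k detections and 0 misses the posterior is Beta(9+k, 12), with mean (9+k)/(9+12+k).
Set (9+k)/(21+k) > 0.80 and solve: k > (0.80·21 − 9)/(1 − 0.80) = 39.000.
The smallest integer exceeding 39.000 is 40, and checking k=40: (49)/(61) = 0.8033 > 0.80.

k = 40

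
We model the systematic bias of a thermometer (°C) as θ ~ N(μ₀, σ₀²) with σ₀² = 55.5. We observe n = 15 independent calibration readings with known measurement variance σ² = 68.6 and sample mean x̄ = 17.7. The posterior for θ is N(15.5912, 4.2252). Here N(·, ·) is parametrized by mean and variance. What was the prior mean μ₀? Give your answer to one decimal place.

With known observation variance, the Normal–Normal posterior has precision τ_n = τ₀ + n/σ² and mean μ_n = (τ₀μ₀ + (n/σ²)x̄)/τ_n.
Here τ₀ = 1/55.5 = 0.018018 and τ_data = 15/68.6 = 0.218659, so τ_n = 0.236677.
Rearranging for μ₀: μ₀ = (μ_n·τ_n − τ_data·x̄)/τ₀ = (15.5912·0.236677 − 0.218659·17.7) / 0.018018 = -0.180186/0.018018 ≈ -10.0.

μ₀ = -10.0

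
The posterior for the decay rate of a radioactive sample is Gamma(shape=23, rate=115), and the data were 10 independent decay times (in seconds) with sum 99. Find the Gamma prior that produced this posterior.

Gamma(shape=13, rate=16)

Gamma–exponential conjugacy: posterior shape = α + n, posterior rate = β + Σtᵢ.
So α = 23 − 10 = 13 and β = 115 − 99 = 16.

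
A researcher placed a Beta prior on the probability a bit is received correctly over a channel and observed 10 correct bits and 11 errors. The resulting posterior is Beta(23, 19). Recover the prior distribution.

A Beta(α, β) prior with s successes and f failures in binomial data gives a Beta(α+s, β+f) posterior.
Subtract the data counts: 23−10=13, 19−11=8.

Beta(13, 8)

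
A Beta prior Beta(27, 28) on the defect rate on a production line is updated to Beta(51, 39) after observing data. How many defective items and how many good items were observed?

Beta is conjugate to the binomial likelihood: posterior = Beta(α+s, β+f).
Match parameters: s=51−27=24, f=39−28=11.

24 defective items and 11 good items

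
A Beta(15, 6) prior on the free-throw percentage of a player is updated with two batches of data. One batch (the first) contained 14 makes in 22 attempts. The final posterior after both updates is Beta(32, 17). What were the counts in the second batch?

Sequential conjugate updates are equivalent to a single update on the pooled data, so total successes = posterior α − prior α and total failures = posterior β − prior β.
Total across both batches: 32−15=17 makes, 17−6=11 misses.
Subtract the first batch: 17−14=3 makes and 11−8=3 misses.

3 makes and 3 misses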